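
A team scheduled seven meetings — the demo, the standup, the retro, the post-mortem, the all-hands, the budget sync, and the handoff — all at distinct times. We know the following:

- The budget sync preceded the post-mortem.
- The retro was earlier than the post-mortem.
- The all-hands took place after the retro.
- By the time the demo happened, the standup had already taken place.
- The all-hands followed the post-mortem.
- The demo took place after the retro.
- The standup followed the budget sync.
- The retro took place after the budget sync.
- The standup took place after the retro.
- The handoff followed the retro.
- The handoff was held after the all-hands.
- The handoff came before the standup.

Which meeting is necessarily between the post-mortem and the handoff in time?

Tracing the constraints gives the post-mortem → the all-hands → the handoff, so the all-hands sits after the post-mortem and before the handoff.
No other meeting is forced both after the post-mortem and before the handoff.

the all-hands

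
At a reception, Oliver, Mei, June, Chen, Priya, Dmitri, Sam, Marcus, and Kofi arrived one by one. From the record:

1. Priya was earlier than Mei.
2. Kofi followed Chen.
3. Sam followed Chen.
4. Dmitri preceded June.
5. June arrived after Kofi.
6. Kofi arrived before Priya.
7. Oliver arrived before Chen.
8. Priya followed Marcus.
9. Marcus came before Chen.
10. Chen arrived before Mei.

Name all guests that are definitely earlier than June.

Directly stated before June: Dmitri and Kofi.
Chen reaches June via Chen → Kofi → June.
Marcus reaches June via Marcus → Chen → Kofi → June.
Oliver reaches June via Oliver → Chen → Kofi → June.
No chain forces Sam (or any of the others) ahead of June.

Chen, Dmitri, Kofi, Marcus, Oliver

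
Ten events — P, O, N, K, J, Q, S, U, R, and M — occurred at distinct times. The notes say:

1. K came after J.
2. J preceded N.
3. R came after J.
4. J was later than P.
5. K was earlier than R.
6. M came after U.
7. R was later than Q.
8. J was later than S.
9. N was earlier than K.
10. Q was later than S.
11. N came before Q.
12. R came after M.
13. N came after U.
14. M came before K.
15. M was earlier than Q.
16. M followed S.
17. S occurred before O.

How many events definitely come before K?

Directly stated before K: J, M, and N.
P reaches K via P → J → K.
S reaches K via S → J → K.
U reaches K via U → M → K.
That's J, M, N, P, S, and U — 6 in all.

6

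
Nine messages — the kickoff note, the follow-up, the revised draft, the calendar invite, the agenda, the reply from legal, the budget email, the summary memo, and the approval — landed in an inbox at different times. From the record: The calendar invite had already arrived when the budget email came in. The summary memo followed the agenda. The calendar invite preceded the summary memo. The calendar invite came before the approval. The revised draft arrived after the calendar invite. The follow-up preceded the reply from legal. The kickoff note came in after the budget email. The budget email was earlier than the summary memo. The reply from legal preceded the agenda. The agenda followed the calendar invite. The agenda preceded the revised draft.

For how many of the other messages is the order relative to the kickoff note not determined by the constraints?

6

Forced before the kickoff note: the budget email and the calendar invite.
That leaves the agenda, the approval, the follow-up, the reply from legal, the revised draft, and the summary memo with no forced order relative to the kickoff note — 6.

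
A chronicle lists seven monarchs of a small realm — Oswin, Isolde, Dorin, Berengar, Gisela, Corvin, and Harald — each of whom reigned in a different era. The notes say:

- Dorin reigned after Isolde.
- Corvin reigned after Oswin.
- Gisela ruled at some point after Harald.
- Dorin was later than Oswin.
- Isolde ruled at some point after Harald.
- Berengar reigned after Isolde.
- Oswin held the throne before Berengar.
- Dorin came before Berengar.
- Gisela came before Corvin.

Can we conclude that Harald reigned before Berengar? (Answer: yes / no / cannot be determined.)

yes

Chain the constraints: Harald → Isolde → Berengar. Each link is directly stated, so Harald comes before Berengar.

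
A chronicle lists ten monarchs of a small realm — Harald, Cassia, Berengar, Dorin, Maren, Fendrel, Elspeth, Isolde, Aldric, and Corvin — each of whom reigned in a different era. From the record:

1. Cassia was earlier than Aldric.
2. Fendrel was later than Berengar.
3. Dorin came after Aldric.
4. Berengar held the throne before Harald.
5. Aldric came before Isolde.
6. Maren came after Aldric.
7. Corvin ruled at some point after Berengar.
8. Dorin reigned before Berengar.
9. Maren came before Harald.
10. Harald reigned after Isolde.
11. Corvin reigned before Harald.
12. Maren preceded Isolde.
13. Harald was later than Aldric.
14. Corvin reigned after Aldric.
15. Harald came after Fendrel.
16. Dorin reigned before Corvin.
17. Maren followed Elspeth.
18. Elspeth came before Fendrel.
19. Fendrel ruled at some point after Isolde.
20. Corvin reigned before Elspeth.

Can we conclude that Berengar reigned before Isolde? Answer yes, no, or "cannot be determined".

Chain the constraints: Berengar → Corvin → Elspeth → Maren → Isolde. Each link is directly stated, so Berengar comes before Isolde.

yes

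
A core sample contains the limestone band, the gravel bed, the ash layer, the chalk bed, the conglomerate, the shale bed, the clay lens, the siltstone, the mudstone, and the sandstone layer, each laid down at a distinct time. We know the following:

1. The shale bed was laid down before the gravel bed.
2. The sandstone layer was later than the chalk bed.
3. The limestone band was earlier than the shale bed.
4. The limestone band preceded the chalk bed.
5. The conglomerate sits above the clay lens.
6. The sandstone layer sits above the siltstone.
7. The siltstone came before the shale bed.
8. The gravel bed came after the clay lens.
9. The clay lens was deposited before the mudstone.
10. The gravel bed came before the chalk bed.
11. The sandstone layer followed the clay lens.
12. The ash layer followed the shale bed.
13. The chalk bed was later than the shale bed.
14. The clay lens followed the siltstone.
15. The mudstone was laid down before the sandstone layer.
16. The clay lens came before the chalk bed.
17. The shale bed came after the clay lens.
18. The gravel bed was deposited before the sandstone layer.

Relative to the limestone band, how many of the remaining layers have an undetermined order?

Forced after the limestone band: the ash layer, the chalk bed, the gravel bed, the sandstone layer, and the shale bed.
That leaves the clay lens, the conglomerate, the mudstone, and the siltstone with no forced order relative to the limestone band — 4.

4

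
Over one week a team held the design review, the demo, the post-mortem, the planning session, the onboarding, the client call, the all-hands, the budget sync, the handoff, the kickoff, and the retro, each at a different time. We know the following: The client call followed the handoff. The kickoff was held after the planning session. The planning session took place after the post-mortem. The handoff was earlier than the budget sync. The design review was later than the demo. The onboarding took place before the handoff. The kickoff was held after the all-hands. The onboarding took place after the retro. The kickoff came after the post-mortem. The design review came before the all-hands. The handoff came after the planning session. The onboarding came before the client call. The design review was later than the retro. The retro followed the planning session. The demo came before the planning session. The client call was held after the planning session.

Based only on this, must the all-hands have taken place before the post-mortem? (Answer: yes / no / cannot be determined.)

Tracing the constraints gives the post-mortem → the planning session → the retro → the design review → the all-hands, so the post-mortem must come before the all-hands.
That means the all-hands cannot be before the post-mortem.

no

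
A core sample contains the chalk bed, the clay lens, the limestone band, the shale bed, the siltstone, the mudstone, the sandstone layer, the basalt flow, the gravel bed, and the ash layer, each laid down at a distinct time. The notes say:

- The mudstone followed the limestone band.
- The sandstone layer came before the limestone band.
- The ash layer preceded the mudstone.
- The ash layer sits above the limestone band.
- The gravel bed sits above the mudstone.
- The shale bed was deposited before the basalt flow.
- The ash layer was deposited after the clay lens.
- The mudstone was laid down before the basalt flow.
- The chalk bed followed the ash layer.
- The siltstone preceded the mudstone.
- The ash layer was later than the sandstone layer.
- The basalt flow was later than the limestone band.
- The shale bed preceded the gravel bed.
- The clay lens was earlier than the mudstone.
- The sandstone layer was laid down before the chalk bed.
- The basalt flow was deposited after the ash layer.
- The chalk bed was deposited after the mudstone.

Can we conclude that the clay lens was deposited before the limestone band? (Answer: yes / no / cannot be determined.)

cannot be determined

No chain of stated constraints runs from the clay lens to the limestone band, and none runs from the limestone band to the clay lens either.
So the relative order of the clay lens and the limestone band is not fixed by the given facts.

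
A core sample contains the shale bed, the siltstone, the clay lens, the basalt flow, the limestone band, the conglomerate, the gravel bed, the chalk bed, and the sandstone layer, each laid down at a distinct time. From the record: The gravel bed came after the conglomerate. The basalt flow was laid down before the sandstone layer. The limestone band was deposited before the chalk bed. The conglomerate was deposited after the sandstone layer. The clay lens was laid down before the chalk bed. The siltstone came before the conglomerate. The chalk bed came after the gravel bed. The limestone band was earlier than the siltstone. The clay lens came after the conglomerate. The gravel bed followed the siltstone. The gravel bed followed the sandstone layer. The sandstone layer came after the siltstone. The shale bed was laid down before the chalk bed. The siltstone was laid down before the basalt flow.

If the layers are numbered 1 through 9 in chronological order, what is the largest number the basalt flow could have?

The basalt flow must come before the chalk bed, the clay lens, the conglomerate, the gravel bed, and the sandstone layer — 5 layers forced after it.
Everything else can be placed before the basalt flow in some valid order, so the basalt flow can sit as late as position 9 − 5 = 4.

4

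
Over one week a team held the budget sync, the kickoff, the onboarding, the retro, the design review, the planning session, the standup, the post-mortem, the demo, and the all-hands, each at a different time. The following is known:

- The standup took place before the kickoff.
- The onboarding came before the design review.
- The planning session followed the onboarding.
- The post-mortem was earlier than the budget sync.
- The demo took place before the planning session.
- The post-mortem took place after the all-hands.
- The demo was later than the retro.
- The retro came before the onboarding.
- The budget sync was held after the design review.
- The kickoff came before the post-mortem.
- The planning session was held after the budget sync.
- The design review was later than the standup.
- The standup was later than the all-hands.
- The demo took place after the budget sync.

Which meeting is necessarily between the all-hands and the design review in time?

Tracing the constraints gives the all-hands → the standup → the design review, so the standup sits after the all-hands and before the design review.
No other meeting is forced both after the all-hands and before the design review.

the standup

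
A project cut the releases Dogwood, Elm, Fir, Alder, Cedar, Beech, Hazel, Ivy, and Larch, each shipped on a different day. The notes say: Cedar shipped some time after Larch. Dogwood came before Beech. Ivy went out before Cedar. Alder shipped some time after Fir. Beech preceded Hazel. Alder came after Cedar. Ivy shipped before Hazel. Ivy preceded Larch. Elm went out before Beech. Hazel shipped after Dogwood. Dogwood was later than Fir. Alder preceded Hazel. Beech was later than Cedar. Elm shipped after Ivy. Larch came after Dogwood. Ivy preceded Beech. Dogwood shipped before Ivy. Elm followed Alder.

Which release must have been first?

Fir has a chain of constraints placing it before every other release, so Fir must be first.

Fir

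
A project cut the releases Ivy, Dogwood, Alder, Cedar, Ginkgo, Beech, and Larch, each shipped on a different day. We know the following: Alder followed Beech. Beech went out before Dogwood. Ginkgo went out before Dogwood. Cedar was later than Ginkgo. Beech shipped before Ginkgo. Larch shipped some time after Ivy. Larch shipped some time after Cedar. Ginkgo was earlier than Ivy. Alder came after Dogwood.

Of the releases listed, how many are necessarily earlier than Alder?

3

Directly stated before Alder: Beech and Dogwood.
Ginkgo reaches Alder via Ginkgo → Dogwood → Alder.
No chain forces Larch (or any of the others) ahead of Alder.
That's Beech, Dogwood, and Ginkgo — 3 in all.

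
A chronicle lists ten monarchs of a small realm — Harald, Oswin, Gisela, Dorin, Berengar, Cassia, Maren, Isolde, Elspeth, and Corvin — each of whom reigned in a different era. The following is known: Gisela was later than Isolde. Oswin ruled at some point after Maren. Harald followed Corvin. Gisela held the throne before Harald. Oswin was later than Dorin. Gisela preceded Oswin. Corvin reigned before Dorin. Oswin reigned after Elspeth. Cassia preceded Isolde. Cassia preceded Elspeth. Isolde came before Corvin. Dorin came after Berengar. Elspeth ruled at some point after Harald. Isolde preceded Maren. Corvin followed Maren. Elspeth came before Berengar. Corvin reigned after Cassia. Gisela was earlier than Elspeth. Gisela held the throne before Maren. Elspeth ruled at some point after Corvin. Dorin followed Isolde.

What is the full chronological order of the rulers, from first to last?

The constraints fix every adjacent pair, so only one ordering works:
Cassia → Isolde → Gisela → Maren → Corvin → Harald → Elspeth → Berengar → Dorin → Oswin.

Cassia, Isolde, Gisela, Maren, Corvin, Harald, Elspeth, Berengar, Dorin, Oswin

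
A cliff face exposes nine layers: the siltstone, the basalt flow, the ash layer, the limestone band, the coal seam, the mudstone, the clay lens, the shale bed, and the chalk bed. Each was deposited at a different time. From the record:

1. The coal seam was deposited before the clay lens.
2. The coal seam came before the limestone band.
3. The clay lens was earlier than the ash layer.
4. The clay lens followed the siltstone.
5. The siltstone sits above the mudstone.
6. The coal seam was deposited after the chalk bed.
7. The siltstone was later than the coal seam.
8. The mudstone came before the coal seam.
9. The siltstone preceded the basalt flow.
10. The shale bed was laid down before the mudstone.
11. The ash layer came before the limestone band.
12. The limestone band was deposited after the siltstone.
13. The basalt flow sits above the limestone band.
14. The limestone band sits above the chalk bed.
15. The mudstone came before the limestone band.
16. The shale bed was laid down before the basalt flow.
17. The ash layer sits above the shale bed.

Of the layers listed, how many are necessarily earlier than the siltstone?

Directly stated before the siltstone: the coal seam and the mudstone.
The chalk bed reaches the siltstone via the chalk bed → the coal seam → the siltstone.
The shale bed reaches the siltstone via the shale bed → the mudstone → the siltstone.
That's the chalk bed, the coal seam, the mudstone, and the shale bed — 4 in all.

4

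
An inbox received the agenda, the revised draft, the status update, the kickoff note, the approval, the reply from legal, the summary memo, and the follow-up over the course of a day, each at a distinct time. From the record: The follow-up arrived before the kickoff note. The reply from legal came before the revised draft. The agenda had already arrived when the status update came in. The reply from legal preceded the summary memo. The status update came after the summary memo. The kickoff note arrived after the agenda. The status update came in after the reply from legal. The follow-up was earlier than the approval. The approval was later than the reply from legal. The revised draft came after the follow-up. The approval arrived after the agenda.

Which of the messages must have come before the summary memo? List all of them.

the reply from legal

Directly stated before the summary memo: the reply from legal.
No chain forces the kickoff note (or any of the others) ahead of the summary memo.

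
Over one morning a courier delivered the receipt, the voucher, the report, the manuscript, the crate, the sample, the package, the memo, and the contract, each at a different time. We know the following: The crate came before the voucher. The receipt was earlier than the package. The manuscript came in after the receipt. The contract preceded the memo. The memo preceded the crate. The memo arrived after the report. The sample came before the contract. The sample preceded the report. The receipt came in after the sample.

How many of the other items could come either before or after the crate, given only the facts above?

3

Forced before the crate: the contract, the memo, the report, and the sample; forced after the crate: the voucher.
That leaves the manuscript, the package, and the receipt with no forced order relative to the crate — 3.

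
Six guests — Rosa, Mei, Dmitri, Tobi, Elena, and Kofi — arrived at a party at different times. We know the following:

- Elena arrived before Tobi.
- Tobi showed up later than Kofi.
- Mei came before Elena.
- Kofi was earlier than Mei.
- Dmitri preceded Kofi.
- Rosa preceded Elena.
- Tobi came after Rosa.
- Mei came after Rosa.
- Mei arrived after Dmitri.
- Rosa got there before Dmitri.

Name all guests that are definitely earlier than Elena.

Directly stated before Elena: Mei and Rosa.
Dmitri reaches Elena via Dmitri → Mei → Elena.
Kofi reaches Elena via Kofi → Mei → Elena.
No chain forces Tobi ahead of Elena.

Dmitri, Kofi, Mei, Rosa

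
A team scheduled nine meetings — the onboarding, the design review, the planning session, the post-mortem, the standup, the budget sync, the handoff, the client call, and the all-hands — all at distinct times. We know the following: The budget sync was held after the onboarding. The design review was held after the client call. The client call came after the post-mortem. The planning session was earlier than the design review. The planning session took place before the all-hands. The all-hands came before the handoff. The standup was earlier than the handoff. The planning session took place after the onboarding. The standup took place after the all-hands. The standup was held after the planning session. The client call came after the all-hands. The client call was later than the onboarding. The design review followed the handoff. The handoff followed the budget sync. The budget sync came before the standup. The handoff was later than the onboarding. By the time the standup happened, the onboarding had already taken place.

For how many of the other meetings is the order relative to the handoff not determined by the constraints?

2

Forced before the handoff: the all-hands, the budget sync, the onboarding, the planning session, and the standup; forced after the handoff: the design review.
That leaves the client call and the post-mortem with no forced order relative to the handoff — 2.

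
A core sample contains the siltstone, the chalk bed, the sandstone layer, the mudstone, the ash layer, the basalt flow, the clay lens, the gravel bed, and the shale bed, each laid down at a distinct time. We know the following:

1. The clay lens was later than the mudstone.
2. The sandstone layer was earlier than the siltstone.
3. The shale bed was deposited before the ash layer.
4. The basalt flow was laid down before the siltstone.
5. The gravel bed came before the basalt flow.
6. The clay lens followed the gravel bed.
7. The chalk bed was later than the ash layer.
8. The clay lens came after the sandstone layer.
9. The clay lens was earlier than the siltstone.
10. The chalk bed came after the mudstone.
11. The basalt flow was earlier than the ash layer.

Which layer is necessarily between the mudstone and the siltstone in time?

Tracing the constraints gives the mudstone → the clay lens → the siltstone, so the clay lens sits after the mudstone and before the siltstone.
No other layer is forced both after the mudstone and before the siltstone.

the clay lens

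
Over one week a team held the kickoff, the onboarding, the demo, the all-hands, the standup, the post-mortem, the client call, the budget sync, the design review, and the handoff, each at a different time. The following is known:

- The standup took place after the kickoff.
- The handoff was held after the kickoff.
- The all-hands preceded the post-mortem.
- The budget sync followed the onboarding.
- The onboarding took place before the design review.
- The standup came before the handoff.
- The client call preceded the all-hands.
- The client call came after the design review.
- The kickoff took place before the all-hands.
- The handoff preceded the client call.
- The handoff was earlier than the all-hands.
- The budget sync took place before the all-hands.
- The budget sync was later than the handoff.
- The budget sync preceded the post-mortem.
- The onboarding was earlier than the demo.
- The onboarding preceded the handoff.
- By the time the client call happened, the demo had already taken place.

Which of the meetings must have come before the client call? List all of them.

Directly stated before the client call: the demo, the design review, and the handoff.
The kickoff reaches the client call via the kickoff → the handoff → the client call.
The onboarding reaches the client call via the onboarding → the handoff → the client call.
The standup reaches the client call via the standup → the handoff → the client call.

the demo, the design review, the handoff, the kickoff, the onboarding, the standup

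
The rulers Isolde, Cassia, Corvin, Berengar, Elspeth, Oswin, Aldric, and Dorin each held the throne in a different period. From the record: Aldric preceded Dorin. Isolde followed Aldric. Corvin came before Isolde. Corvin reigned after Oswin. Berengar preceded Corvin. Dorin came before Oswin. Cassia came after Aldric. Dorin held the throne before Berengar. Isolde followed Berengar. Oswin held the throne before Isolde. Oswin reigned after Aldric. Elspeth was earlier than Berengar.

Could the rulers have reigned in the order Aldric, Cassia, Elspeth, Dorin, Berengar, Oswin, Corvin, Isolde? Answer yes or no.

yes

Check each stated constraint against the proposed order — e.g. Aldric is ahead of Oswin; Aldric is ahead of Isolde. Every pair is in the required order; nothing is violated.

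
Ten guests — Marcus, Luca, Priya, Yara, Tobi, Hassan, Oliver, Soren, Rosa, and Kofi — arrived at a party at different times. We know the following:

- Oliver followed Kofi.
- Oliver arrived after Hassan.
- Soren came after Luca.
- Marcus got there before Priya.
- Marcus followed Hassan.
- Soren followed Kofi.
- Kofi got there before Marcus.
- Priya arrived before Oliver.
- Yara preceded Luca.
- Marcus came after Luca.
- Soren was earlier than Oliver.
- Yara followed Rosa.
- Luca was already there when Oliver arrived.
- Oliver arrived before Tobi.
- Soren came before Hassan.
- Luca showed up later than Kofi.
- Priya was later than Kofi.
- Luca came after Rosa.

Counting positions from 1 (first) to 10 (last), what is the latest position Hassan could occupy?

Hassan must come before Marcus, Oliver, Priya, and Tobi — 4 guests forced after them.
Everything else can be placed before Hassan in some valid order, so Hassan can sit as late as position 10 − 4 = 6.

6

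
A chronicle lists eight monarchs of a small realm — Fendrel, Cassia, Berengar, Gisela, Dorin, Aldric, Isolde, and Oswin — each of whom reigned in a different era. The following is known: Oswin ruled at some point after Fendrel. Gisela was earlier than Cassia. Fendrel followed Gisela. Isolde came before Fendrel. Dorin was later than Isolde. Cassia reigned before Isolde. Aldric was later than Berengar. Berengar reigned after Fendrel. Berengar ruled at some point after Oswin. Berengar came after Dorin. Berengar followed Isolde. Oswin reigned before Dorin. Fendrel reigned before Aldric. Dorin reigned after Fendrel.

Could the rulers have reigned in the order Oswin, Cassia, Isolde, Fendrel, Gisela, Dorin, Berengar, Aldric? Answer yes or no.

no

The constraints require Gisela before Cassia, but in the proposed sequence Cassia appears ahead of Gisela. That one violation is enough.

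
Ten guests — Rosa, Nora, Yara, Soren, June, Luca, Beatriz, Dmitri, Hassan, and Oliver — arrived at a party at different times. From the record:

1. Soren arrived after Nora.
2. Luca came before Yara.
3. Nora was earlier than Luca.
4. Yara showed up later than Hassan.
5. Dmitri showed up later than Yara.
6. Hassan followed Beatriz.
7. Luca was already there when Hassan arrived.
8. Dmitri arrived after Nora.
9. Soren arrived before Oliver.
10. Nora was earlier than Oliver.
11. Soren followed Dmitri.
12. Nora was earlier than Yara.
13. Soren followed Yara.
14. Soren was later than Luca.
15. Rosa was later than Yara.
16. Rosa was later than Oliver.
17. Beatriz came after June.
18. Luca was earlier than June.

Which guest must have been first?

Nora

Nora has a chain of constraints placing them before every other guest, so Nora must be first.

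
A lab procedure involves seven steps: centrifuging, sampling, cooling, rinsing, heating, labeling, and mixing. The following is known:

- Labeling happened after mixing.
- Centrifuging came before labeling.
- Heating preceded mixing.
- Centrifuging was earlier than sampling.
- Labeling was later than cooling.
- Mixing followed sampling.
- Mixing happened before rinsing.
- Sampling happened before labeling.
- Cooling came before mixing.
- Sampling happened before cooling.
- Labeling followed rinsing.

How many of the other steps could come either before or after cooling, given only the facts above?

1

Forced before cooling: centrifuging and sampling; forced after cooling: labeling, mixing, and rinsing.
That leaves heating with no forced order relative to cooling — 1.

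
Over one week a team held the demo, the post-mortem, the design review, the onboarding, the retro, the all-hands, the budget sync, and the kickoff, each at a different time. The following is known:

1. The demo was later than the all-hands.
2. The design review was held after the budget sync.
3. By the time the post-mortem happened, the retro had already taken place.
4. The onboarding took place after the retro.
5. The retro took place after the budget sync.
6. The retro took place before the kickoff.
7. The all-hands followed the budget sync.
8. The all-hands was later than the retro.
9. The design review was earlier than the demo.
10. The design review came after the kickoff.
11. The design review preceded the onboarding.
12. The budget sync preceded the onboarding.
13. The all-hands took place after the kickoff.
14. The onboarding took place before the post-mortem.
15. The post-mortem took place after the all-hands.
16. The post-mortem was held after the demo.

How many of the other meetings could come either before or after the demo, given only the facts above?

1

Forced before the demo: the all-hands, the budget sync, the design review, the kickoff, and the retro; forced after the demo: the post-mortem.
That leaves the onboarding with no forced order relative to the demo — 1.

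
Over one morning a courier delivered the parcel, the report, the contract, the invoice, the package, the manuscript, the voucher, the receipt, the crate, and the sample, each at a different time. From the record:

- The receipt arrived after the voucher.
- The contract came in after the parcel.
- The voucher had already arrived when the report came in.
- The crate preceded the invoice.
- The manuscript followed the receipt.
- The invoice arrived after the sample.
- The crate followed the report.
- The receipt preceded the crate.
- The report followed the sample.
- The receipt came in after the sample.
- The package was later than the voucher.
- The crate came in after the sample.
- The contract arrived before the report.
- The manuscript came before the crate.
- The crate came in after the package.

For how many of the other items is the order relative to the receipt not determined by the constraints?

Forced before the receipt: the sample and the voucher; forced after the receipt: the crate, the invoice, and the manuscript.
That leaves the contract, the package, the parcel, and the report with no forced order relative to the receipt — 4.

4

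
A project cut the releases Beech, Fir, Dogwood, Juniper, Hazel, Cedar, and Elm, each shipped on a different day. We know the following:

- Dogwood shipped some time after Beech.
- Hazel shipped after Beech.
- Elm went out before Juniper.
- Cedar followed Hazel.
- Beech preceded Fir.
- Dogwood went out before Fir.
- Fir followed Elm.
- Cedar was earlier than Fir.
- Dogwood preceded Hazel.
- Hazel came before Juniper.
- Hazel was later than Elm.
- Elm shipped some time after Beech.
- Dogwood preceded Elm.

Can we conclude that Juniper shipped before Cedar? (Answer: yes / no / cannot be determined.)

cannot be determined

No chain of stated constraints runs from Juniper to Cedar, and none runs from Cedar to Juniper either.
So the relative order of Juniper and Cedar is not fixed by the given facts.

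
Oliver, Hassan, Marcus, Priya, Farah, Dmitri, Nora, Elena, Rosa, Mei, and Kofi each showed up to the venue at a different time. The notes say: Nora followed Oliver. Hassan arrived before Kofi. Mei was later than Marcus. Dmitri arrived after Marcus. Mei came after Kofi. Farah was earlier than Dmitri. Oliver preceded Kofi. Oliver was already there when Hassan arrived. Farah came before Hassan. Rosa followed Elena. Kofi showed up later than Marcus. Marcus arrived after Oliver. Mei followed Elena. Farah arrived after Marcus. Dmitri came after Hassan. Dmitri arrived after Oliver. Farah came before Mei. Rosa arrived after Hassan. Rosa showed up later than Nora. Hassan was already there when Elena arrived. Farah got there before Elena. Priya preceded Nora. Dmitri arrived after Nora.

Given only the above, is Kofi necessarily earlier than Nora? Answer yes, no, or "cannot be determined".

No chain of stated constraints runs from Kofi to Nora, and none runs from Nora to Kofi either.
So the relative order of Kofi and Nora is not fixed by the given facts.

cannot be determined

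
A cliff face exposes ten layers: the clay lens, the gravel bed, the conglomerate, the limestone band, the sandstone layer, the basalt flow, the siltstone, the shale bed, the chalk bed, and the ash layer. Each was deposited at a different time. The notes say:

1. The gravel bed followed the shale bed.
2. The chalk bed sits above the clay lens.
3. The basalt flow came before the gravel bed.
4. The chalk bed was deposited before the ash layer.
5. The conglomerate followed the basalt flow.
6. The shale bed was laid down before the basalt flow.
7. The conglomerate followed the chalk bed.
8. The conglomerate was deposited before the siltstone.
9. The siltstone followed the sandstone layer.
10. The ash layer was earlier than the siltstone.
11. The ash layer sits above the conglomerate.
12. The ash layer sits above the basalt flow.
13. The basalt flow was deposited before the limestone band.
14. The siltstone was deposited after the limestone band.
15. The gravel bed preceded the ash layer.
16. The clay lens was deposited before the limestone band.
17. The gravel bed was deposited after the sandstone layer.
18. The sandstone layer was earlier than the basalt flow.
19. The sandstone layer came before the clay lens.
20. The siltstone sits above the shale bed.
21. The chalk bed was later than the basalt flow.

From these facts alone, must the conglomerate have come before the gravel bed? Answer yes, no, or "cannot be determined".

No chain of stated constraints runs from the conglomerate to the gravel bed, and none runs from the gravel bed to the conglomerate either.
So the relative order of the conglomerate and the gravel bed is not fixed by the given facts.

cannot be determined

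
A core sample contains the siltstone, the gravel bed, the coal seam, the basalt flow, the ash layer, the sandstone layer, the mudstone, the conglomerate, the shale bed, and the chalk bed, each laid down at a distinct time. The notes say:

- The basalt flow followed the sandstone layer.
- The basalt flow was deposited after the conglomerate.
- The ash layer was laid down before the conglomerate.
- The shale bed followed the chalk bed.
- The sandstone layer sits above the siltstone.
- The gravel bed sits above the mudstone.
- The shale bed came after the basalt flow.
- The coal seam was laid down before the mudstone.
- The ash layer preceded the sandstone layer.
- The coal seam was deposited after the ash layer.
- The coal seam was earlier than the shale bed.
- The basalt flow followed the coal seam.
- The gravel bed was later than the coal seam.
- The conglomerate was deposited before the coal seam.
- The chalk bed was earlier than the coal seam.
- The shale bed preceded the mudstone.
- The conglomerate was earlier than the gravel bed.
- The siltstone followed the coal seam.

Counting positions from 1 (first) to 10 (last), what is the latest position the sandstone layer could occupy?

The sandstone layer must come before the basalt flow, the gravel bed, the mudstone, and the shale bed — 4 layers forced after it.
Everything else can be placed before the sandstone layer in some valid order, so the sandstone layer can sit as late as position 10 − 4 = 6.

6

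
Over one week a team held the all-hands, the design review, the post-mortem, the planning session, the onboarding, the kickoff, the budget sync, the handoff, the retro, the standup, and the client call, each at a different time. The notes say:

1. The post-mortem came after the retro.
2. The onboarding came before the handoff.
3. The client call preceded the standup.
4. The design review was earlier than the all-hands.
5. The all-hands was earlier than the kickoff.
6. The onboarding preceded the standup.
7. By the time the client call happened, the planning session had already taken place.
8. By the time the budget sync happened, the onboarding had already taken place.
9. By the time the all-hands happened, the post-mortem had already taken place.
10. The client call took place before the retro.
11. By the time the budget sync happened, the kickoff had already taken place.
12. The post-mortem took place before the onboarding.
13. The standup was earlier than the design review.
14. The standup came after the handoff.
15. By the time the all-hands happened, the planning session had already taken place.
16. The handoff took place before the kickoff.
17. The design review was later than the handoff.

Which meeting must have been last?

the budget sync

Every other meeting has a chain of constraints placing it before the budget sync, so the budget sync is last.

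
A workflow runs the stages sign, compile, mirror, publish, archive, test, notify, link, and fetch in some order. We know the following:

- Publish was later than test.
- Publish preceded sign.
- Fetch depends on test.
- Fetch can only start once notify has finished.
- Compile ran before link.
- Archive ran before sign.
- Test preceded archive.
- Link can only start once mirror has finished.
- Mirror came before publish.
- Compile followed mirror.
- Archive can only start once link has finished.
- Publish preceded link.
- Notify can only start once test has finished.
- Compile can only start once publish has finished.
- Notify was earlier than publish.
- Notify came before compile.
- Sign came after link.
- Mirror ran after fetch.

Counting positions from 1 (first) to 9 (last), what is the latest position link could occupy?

Link must come before archive and sign — 2 stages forced after it.
Everything else can be placed before link in some valid order, so link can sit as late as position 9 − 2 = 7.

7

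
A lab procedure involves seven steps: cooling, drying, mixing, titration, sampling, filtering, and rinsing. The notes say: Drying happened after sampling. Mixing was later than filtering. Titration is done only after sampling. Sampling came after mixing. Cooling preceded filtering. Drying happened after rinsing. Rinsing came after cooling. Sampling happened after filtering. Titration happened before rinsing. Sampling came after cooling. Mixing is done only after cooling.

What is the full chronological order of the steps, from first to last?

cooling, filtering, mixing, sampling, titration, rinsing, drying

The constraints fix every adjacent pair, so only one ordering works:
cooling → filtering → mixing → sampling → titration → rinsing → drying.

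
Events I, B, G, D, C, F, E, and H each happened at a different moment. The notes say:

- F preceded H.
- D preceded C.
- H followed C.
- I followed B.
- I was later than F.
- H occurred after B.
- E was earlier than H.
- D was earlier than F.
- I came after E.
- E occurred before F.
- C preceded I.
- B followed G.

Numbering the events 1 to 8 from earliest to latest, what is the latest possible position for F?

6

F must come before H and I — 2 events forced after it.
Everything else can be placed before F in some valid order, so F can sit as late as position 8 − 2 = 6.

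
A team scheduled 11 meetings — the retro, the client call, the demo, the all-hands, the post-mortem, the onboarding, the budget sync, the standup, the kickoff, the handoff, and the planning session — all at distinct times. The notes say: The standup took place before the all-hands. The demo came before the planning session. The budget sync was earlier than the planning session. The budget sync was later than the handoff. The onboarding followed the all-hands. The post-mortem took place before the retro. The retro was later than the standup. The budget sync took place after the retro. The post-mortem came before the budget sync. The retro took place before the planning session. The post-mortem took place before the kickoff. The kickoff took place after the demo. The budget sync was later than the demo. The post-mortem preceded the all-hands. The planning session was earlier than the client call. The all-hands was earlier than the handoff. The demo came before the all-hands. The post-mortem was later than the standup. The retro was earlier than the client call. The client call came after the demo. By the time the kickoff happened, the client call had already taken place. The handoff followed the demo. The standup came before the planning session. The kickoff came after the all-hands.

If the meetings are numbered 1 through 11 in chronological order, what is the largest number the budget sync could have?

The budget sync must come before the client call, the kickoff, and the planning session — 3 meetings forced after it.
Everything else can be placed before the budget sync in some valid order, so the budget sync can sit as late as position 11 − 3 = 8.

8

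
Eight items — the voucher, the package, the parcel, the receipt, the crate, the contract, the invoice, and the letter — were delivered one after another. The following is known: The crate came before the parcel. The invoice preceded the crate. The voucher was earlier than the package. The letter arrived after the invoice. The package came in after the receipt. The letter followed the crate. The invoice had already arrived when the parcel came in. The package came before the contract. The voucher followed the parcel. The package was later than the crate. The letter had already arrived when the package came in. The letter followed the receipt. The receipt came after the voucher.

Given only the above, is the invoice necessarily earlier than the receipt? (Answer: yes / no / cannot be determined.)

Chain the constraints: the invoice → the parcel → the voucher → the receipt. Each link is directly stated, so the invoice comes before the receipt.

yes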